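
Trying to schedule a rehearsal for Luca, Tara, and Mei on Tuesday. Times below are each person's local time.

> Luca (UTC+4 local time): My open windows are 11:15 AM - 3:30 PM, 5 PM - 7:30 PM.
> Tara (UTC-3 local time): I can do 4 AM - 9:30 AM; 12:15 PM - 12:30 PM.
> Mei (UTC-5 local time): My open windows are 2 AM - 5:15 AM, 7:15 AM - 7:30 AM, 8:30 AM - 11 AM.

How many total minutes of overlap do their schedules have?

195

Luca in UTC: 07:15-11:30, 13:00-15:30 (subtract 4h to convert from UTC+4).
Tara in UTC: 07:00-12:30, 15:15-15:30 (add 3h to convert from UTC-3).
Mei in UTC: 07:00-10:15, 12:15-12:30, 13:30-16:00 (add 5h to convert from UTC-5).
Luca ∩ Tara: 07:15-11:30, 15:15-15:30.
Luca ∩ Tara ∩ Mei: 07:15-10:15, 15:15-15:30.
Summing the common windows: 180 + 15 = 195 minutes.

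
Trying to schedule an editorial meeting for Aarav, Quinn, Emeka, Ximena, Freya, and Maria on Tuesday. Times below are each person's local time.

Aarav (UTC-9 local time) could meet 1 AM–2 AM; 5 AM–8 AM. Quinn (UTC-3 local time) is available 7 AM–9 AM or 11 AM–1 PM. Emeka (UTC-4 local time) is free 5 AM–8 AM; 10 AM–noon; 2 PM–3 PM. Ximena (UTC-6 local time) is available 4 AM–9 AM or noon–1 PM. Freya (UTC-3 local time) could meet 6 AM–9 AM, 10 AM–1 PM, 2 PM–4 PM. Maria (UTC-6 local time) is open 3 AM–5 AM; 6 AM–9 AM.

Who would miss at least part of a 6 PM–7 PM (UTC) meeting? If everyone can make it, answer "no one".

Aarav, Maria, Quinn

Aarav in UTC: 10:00-11:00, 14:00-17:00 (add 9h to convert from UTC-9).
Quinn in UTC: 10:00-12:00, 14:00-16:00 (add 3h to convert from UTC-3).
Emeka in UTC: 09:00-12:00, 14:00-16:00, 18:00-19:00 (add 4h to convert from UTC-4).
Ximena in UTC: 10:00-15:00, 18:00-19:00 (add 6h to convert from UTC-6).
Freya in UTC: 09:00-12:00, 13:00-16:00, 17:00-19:00 (add 3h to convert from UTC-3).
Maria in UTC: 09:00-11:00, 12:00-15:00 (add 6h to convert from UTC-6).
Aarav: not fully free for 18:00-19:00. Quinn: not fully free for 18:00-19:00. Emeka: free for 18:00-19:00. Ximena: free for 18:00-19:00. Freya: free for 18:00-19:00. Maria: not fully free for 18:00-19:00.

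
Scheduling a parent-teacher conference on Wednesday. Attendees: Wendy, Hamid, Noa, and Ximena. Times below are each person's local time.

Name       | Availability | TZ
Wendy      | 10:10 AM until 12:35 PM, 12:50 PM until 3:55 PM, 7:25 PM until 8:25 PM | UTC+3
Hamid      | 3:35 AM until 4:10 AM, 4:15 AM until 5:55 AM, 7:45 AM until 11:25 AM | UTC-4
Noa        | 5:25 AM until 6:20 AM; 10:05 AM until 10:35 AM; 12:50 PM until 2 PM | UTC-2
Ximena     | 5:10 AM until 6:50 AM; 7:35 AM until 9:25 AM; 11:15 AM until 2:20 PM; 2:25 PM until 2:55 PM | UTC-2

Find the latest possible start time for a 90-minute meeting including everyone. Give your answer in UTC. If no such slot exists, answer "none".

none

Wendy in UTC: 07:10-09:35, 09:50-12:55, 16:25-17:25 (subtract 3h to convert from UTC+3).
Hamid in UTC: 07:35-08:10, 08:15-09:55, 11:45-15:25 (add 4h to convert from UTC-4).
Noa in UTC: 07:25-08:20, 12:05-12:35, 14:50-16:00 (add 2h to convert from UTC-2).
Ximena in UTC: 07:10-08:50, 09:35-11:25, 13:15-16:20, 16:25-16:55 (add 2h to convert from UTC-2).
Wendy ∩ Hamid: 07:35-08:10, 08:15-09:35, 09:50-09:55, 11:45-12:55.
Wendy ∩ Hamid ∩ Noa: 07:35-08:10, 08:15-08:20, 12:05-12:35.
Wendy ∩ Hamid ∩ Noa ∩ Ximena: 07:35-08:10, 08:15-08:20.
No common window is at least 90 minutes long.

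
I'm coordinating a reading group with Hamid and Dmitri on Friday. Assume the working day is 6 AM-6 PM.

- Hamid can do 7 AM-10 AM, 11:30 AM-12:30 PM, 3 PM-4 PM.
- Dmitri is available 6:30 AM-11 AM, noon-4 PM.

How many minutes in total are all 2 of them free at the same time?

270

Hamid ∩ Dmitri: 07:00-10:00, 12:00-12:30, 15:00-16:00.
Summing the common windows: 180 + 30 + 60 = 270 minutes.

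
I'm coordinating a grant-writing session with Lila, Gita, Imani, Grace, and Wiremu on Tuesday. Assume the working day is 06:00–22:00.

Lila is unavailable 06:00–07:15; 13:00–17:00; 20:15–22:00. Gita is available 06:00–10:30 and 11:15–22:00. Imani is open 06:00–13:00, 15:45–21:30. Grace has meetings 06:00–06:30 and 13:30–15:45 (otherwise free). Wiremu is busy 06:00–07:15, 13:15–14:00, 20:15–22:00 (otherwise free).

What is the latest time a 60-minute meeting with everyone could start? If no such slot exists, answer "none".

Lila free: 07:15-13:00, 17:00-20:15 (invert busy blocks within the working day).
Gita free: 06:00-10:30, 11:15-22:00.
Imani free: 06:00-13:00, 15:45-21:30.
Grace free: 06:30-13:30, 15:45-22:00 (invert busy blocks within the working day).
Wiremu free: 07:15-13:15, 14:00-20:15 (invert busy blocks within the working day).
Lila ∩ Gita: 07:15-10:30, 11:15-13:00, 17:00-20:15.
Lila ∩ Gita ∩ Imani: 07:15-10:30, 11:15-13:00, 17:00-20:15.
Lila ∩ Gita ∩ Imani ∩ Grace: 07:15-10:30, 11:15-13:00, 17:00-20:15.
Lila ∩ Gita ∩ Imani ∩ Grace ∩ Wiremu: 07:15-10:30, 11:15-13:00, 17:00-20:15.
So the common availability across everyone is 07:15-10:30, 11:15-13:00, 17:00-20:15.
The last common window of at least 60 minutes is 17:00-20:15; a 60-minute meeting can start as late as 19:15 and still end by 20:15.

19:15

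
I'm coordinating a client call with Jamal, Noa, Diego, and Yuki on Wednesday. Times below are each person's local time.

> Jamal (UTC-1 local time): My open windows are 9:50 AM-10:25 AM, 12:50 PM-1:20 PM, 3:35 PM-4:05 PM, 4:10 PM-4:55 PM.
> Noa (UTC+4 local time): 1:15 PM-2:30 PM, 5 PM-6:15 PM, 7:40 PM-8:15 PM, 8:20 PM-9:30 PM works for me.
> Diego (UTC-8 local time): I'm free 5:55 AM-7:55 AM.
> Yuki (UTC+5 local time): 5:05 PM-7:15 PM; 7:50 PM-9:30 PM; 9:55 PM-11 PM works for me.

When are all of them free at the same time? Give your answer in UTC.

Jamal in UTC: 10:50-11:25, 13:50-14:20, 16:35-17:05, 17:10-17:55 (add 1h to convert from UTC-1).
Noa in UTC: 09:15-10:30, 13:00-14:15, 15:40-16:15, 16:20-17:30 (subtract 4h to convert from UTC+4).
Diego in UTC: 13:55-15:55 (add 8h to convert from UTC-8).
Yuki in UTC: 12:05-14:15, 14:50-16:30, 16:55-18:00 (subtract 5h to convert from UTC+5).
Jamal ∩ Noa: 13:50-14:15, 16:35-17:05, 17:10-17:30.
Jamal ∩ Noa ∩ Diego: 13:55-14:15.
Jamal ∩ Noa ∩ Diego ∩ Yuki: 13:55-14:15.
So the common availability across everyone is 13:55-14:15.

13:55-14:15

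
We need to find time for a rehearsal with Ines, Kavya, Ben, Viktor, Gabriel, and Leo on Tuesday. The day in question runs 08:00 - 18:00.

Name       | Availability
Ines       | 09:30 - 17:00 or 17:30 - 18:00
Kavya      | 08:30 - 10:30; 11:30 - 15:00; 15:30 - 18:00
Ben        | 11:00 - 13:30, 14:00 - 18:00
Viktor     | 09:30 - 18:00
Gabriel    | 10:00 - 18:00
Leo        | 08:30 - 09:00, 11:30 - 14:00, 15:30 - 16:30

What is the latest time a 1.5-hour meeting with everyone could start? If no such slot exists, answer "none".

12:00

Ines ∩ Kavya: 09:30-10:30, 11:30-15:00, 15:30-17:00, 17:30-18:00.
Ines ∩ Kavya ∩ Ben: 11:30-13:30, 14:00-15:00, 15:30-17:00, 17:30-18:00.
Ines ∩ Kavya ∩ Ben ∩ Viktor: 11:30-13:30, 14:00-15:00, 15:30-17:00, 17:30-18:00.
Ines ∩ Kavya ∩ Ben ∩ Viktor ∩ Gabriel: 11:30-13:30, 14:00-15:00, 15:30-17:00, 17:30-18:00.
Ines ∩ Kavya ∩ Ben ∩ Viktor ∩ Gabriel ∩ Leo: 11:30-13:30, 15:30-16:30.
The last common window of at least 90 minutes is 11:30-13:30; a 90-minute meeting can start as late as 12:00 and still end by 13:30.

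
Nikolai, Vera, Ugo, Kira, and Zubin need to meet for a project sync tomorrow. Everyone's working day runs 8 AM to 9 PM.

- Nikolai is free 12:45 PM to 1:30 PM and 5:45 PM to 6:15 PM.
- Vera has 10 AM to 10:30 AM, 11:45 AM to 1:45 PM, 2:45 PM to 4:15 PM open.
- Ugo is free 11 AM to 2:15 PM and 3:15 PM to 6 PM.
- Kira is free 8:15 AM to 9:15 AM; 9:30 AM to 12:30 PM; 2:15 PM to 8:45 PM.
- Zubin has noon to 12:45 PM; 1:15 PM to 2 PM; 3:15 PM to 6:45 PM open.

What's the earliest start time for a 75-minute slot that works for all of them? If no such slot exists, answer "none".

none

Nikolai ∩ Vera: 12:45-13:30.
Nikolai ∩ Vera ∩ Ugo: 12:45-13:30.
Nikolai ∩ Vera ∩ Ugo ∩ Kira: ∅.
Nikolai ∩ Vera ∩ Ugo ∩ Kira ∩ Zubin: ∅.
There is no time when everyone is free.
No common window is at least 75 minutes long.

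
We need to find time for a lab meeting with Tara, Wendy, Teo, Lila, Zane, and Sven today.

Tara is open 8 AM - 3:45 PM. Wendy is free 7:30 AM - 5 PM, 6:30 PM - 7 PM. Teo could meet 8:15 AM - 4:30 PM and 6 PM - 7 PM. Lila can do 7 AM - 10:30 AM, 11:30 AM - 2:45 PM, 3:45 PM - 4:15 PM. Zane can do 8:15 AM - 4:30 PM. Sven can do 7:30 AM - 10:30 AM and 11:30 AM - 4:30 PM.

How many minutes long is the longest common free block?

Tara ∩ Wendy: 08:00-15:45.
Tara ∩ Wendy ∩ Teo: 08:15-15:45.
Tara ∩ Wendy ∩ Teo ∩ Lila: 08:15-10:30, 11:30-14:45.
Tara ∩ Wendy ∩ Teo ∩ Lila ∩ Zane: 08:15-10:30, 11:30-14:45.
Tara ∩ Wendy ∩ Teo ∩ Lila ∩ Zane ∩ Sven: 08:15-10:30, 11:30-14:45.
So the common availability across everyone is 08:15-10:30, 11:30-14:45.
The longest is 11:30-14:45 at 195 minutes.

195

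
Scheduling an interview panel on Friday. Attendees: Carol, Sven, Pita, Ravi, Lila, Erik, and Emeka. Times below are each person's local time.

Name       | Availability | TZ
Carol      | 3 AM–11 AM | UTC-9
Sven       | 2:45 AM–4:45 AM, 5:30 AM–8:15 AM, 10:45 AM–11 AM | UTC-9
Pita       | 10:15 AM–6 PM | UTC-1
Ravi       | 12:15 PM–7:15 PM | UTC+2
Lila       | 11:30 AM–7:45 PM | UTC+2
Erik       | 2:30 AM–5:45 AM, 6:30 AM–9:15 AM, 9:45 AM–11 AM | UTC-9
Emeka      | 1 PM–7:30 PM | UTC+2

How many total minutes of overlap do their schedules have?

Carol in UTC: 12:00-20:00 (add 9h to convert from UTC-9).
Sven in UTC: 11:45-13:45, 14:30-17:15, 19:45-20:00 (add 9h to convert from UTC-9).
Pita in UTC: 11:15-19:00 (add 1h to convert from UTC-1).
Ravi in UTC: 10:15-17:15 (subtract 2h to convert from UTC+2).
Lila in UTC: 09:30-17:45 (subtract 2h to convert from UTC+2).
Erik in UTC: 11:30-14:45, 15:30-18:15, 18:45-20:00 (add 9h to convert from UTC-9).
Emeka in UTC: 11:00-17:30 (subtract 2h to convert from UTC+2).
Carol ∩ Sven: 12:00-13:45, 14:30-17:15, 19:45-20:00.
Carol ∩ Sven ∩ Pita: 12:00-13:45, 14:30-17:15.
Carol ∩ Sven ∩ Pita ∩ Ravi: 12:00-13:45, 14:30-17:15.
Carol ∩ Sven ∩ Pita ∩ Ravi ∩ Lila: 12:00-13:45, 14:30-17:15.
Carol ∩ Sven ∩ Pita ∩ Ravi ∩ Lila ∩ Erik: 12:00-13:45, 14:30-14:45, 15:30-17:15.
Carol ∩ Sven ∩ Pita ∩ Ravi ∩ Lila ∩ Erik ∩ Emeka: 12:00-13:45, 14:30-14:45, 15:30-17:15.
So the common availability across everyone is 12:00-13:45, 14:30-14:45, 15:30-17:15.
Summing the common windows: 105 + 15 + 105 = 225 minutes.

225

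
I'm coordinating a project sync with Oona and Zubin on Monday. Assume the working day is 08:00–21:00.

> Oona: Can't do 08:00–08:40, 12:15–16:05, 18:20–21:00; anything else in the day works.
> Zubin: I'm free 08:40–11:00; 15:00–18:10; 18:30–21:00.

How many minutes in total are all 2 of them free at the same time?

265

Oona free: 08:40-12:15, 16:05-18:20 (invert busy blocks within the working day).
Zubin free: 08:40-11:00, 15:00-18:10, 18:30-21:00.
Oona ∩ Zubin: 08:40-11:00, 16:05-18:10.
Those are the intersection windows.
Summing the common windows: 140 + 125 = 265 minutes.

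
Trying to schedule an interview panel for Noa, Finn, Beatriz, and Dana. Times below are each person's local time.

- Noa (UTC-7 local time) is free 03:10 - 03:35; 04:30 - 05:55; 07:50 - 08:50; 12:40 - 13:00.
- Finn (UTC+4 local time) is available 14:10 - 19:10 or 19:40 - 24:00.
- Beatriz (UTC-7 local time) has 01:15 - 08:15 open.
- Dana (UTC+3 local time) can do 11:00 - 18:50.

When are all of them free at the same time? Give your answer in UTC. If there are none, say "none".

Noa in UTC: 10:10-10:35, 11:30-12:55, 14:50-15:50, 19:40-20:00 (add 7h to convert from UTC-7).
Finn in UTC: 10:10-15:10, 15:40-20:00 (subtract 4h to convert from UTC+4).
Beatriz in UTC: 08:15-15:15 (add 7h to convert from UTC-7).
Dana in UTC: 08:00-15:50 (subtract 3h to convert from UTC+3).
Noa ∩ Finn: 10:10-10:35, 11:30-12:55, 14:50-15:10, 15:40-15:50, 19:40-20:00.
Noa ∩ Finn ∩ Beatriz: 10:10-10:35, 11:30-12:55, 14:50-15:10.
Noa ∩ Finn ∩ Beatriz ∩ Dana: 10:10-10:35, 11:30-12:55, 14:50-15:10.
Those are the intersection windows.

10:10-10:35, 11:30-12:55, 14:50-15:10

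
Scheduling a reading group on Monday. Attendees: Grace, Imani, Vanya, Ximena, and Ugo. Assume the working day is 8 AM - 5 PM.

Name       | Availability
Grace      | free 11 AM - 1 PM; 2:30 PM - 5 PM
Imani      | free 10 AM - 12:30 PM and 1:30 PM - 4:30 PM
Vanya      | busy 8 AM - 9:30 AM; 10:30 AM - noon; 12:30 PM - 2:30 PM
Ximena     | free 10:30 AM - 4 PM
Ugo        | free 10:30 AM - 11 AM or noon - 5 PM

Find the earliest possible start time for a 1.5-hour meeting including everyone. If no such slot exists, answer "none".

Grace free: 11:00-13:00, 14:30-17:00.
Imani free: 10:00-12:30, 13:30-16:30.
Vanya free: 09:30-10:30, 12:00-12:30, 14:30-17:00 (invert busy blocks within the working day).
Ximena free: 10:30-16:00.
Ugo free: 10:30-11:00, 12:00-17:00.
Grace ∩ Imani: 11:00-12:30, 14:30-16:30.
Grace ∩ Imani ∩ Vanya: 12:00-12:30, 14:30-16:30.
Grace ∩ Imani ∩ Vanya ∩ Ximena: 12:00-12:30, 14:30-16:00.
Grace ∩ Imani ∩ Vanya ∩ Ximena ∩ Ugo: 12:00-12:30, 14:30-16:00.
The first common window of at least 90 minutes is 14:30-16:00, so the earliest start is 14:30.

14:30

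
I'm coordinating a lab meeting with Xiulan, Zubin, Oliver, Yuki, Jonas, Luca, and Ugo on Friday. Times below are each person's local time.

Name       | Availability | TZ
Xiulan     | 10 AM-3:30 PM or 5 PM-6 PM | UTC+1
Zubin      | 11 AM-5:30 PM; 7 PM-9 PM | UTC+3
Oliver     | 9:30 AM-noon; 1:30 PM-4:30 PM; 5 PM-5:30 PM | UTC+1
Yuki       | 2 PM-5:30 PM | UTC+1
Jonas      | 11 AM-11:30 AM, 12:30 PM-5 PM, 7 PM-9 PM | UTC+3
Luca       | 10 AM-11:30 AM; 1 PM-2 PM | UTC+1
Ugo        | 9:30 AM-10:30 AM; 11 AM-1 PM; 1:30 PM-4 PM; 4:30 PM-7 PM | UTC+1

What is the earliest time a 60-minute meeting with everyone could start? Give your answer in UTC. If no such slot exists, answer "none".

Xiulan in UTC: 09:00-14:30, 16:00-17:00 (subtract 1h to convert from UTC+1).
Zubin in UTC: 08:00-14:30, 16:00-18:00 (subtract 3h to convert from UTC+3).
Oliver in UTC: 08:30-11:00, 12:30-15:30, 16:00-16:30 (subtract 1h to convert from UTC+1).
Yuki in UTC: 13:00-16:30 (subtract 1h to convert from UTC+1).
Jonas in UTC: 08:00-08:30, 09:30-14:00, 16:00-18:00 (subtract 3h to convert from UTC+3).
Luca in UTC: 09:00-10:30, 12:00-13:00 (subtract 1h to convert from UTC+1).
Ugo in UTC: 08:30-09:30, 10:00-12:00, 12:30-15:00, 15:30-18:00 (subtract 1h to convert from UTC+1).
Xiulan ∩ Zubin: 09:00-14:30, 16:00-17:00.
Xiulan ∩ Zubin ∩ Oliver: 09:00-11:00, 12:30-14:30, 16:00-16:30.
Xiulan ∩ Zubin ∩ Oliver ∩ Yuki: 13:00-14:30, 16:00-16:30.
Xiulan ∩ Zubin ∩ Oliver ∩ Yuki ∩ Jonas: 13:00-14:00, 16:00-16:30.
Xiulan ∩ Zubin ∩ Oliver ∩ Yuki ∩ Jonas ∩ Luca: ∅.
Xiulan ∩ Zubin ∩ Oliver ∩ Yuki ∩ Jonas ∩ Luca ∩ Ugo: ∅.
There is no time when everyone is free.
No common window is at least 60 minutes long.

none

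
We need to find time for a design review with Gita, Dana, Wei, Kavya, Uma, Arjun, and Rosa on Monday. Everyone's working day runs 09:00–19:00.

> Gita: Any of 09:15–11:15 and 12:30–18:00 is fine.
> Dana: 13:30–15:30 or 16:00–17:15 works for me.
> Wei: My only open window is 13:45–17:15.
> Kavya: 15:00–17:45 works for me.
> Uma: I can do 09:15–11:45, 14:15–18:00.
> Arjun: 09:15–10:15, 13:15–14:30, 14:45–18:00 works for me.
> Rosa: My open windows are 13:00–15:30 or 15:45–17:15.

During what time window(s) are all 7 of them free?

15:00-15:30, 16:00-17:15

Gita ∩ Dana: 13:30-15:30, 16:00-17:15.
Gita ∩ Dana ∩ Wei: 13:45-15:30, 16:00-17:15.
Gita ∩ Dana ∩ Wei ∩ Kavya: 15:00-15:30, 16:00-17:15.
Gita ∩ Dana ∩ Wei ∩ Kavya ∩ Uma: 15:00-15:30, 16:00-17:15.
Gita ∩ Dana ∩ Wei ∩ Kavya ∩ Uma ∩ Arjun: 15:00-15:30, 16:00-17:15.
Gita ∩ Dana ∩ Wei ∩ Kavya ∩ Uma ∩ Arjun ∩ Rosa: 15:00-15:30, 16:00-17:15.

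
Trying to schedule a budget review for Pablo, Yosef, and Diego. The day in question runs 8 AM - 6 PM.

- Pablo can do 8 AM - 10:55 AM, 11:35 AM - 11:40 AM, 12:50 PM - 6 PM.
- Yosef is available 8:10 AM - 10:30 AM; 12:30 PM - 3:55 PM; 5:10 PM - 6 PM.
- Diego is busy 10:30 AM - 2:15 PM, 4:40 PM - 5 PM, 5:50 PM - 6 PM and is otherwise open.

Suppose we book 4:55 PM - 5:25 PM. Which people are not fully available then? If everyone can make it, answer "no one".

Diego, Yosef

Pablo free: 08:00-10:55, 11:35-11:40, 12:50-18:00.
Yosef free: 08:10-10:30, 12:30-15:55, 17:10-18:00.
Diego free: 08:00-10:30, 14:15-16:40, 17:00-17:50 (invert busy blocks within the working day).
Pablo: free for 16:55-17:25. Yosef: not fully free for 16:55-17:25. Diego: not fully free for 16:55-17:25.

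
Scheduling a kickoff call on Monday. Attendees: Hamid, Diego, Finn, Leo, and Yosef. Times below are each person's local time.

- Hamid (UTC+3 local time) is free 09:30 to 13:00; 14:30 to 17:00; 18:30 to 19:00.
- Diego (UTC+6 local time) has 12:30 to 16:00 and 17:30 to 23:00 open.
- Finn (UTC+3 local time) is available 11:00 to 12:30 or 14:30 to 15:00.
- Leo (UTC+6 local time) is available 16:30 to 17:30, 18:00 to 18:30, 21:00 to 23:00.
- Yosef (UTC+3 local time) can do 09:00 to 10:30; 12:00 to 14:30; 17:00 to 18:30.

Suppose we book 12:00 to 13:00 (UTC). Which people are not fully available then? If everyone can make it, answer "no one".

Hamid in UTC: 06:30-10:00, 11:30-14:00, 15:30-16:00 (subtract 3h to convert from UTC+3).
Diego in UTC: 06:30-10:00, 11:30-17:00 (subtract 6h to convert from UTC+6).
Finn in UTC: 08:00-09:30, 11:30-12:00 (subtract 3h to convert from UTC+3).
Leo in UTC: 10:30-11:30, 12:00-12:30, 15:00-17:00 (subtract 6h to convert from UTC+6).
Yosef in UTC: 06:00-07:30, 09:00-11:30, 14:00-15:30 (subtract 3h to convert from UTC+3).
Hamid: free for 12:00-13:00. Diego: free for 12:00-13:00. Finn: not fully free for 12:00-13:00. Leo: not fully free for 12:00-13:00. Yosef: not fully free for 12:00-13:00.

Finn, Leo, Yosef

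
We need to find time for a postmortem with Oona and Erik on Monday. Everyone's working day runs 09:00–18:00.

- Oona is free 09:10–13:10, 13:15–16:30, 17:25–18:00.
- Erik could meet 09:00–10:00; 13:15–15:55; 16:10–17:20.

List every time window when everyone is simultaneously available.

09:10-10:00, 13:15-15:55, 16:10-16:30

Oona ∩ Erik: 09:10-10:00, 13:15-15:55, 16:10-16:30.
So the common availability across everyone is 09:10-10:00, 13:15-15:55, 16:10-16:30.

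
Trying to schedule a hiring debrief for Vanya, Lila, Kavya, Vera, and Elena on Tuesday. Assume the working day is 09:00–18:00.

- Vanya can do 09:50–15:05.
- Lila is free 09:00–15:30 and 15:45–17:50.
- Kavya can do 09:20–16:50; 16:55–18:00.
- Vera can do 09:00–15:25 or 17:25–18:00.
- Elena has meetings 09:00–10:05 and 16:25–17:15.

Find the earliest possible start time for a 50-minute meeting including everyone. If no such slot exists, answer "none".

Vanya free: 09:50-15:05.
Lila free: 09:00-15:30, 15:45-17:50.
Kavya free: 09:20-16:50, 16:55-18:00.
Vera free: 09:00-15:25, 17:25-18:00.
Elena free: 10:05-16:25, 17:15-18:00 (invert busy blocks within the working day).
Vanya ∩ Lila: 09:50-15:05.
Vanya ∩ Lila ∩ Kavya: 09:50-15:05.
Vanya ∩ Lila ∩ Kavya ∩ Vera: 09:50-15:05.
Vanya ∩ Lila ∩ Kavya ∩ Vera ∩ Elena: 10:05-15:05.
The first common window of at least 50 minutes is 10:05-15:05, so the earliest start is 10:05.

10:05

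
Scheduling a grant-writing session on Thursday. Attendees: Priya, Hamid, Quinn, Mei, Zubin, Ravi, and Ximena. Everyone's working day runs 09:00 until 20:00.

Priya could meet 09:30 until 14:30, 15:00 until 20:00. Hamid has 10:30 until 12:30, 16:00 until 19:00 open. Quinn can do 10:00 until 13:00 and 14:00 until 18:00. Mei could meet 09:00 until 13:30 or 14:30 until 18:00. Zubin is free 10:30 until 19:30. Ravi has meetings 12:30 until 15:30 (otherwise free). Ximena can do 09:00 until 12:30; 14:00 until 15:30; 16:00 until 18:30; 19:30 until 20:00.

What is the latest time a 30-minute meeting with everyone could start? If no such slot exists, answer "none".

17:30

Priya free: 09:30-14:30, 15:00-20:00.
Hamid free: 10:30-12:30, 16:00-19:00.
Quinn free: 10:00-13:00, 14:00-18:00.
Mei free: 09:00-13:30, 14:30-18:00.
Zubin free: 10:30-19:30.
Ravi free: 09:00-12:30, 15:30-20:00 (invert busy blocks within the working day).
Ximena free: 09:00-12:30, 14:00-15:30, 16:00-18:30, 19:30-20:00.
Priya ∩ Hamid: 10:30-12:30, 16:00-19:00.
Priya ∩ Hamid ∩ Quinn: 10:30-12:30, 16:00-18:00.
Priya ∩ Hamid ∩ Quinn ∩ Mei: 10:30-12:30, 16:00-18:00.
Priya ∩ Hamid ∩ Quinn ∩ Mei ∩ Zubin: 10:30-12:30, 16:00-18:00.
Priya ∩ Hamid ∩ Quinn ∩ Mei ∩ Zubin ∩ Ravi: 10:30-12:30, 16:00-18:00.
Priya ∩ Hamid ∩ Quinn ∩ Mei ∩ Zubin ∩ Ravi ∩ Ximena: 10:30-12:30, 16:00-18:00.
The last common window of at least 30 minutes is 16:00-18:00; a 30-minute meeting can start as late as 17:30 and still end by 18:00.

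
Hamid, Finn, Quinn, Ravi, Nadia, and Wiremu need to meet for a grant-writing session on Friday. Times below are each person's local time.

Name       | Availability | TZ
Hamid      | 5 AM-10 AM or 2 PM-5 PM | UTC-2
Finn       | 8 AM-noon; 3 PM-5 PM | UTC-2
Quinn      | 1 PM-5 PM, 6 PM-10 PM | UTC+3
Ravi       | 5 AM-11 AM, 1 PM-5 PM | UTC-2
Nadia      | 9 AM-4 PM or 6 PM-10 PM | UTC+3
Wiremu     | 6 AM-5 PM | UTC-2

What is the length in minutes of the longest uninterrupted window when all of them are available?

120

Hamid in UTC: 07:00-12:00, 16:00-19:00 (add 2h to convert from UTC-2).
Finn in UTC: 10:00-14:00, 17:00-19:00 (add 2h to convert from UTC-2).
Quinn in UTC: 10:00-14:00, 15:00-19:00 (subtract 3h to convert from UTC+3).
Ravi in UTC: 07:00-13:00, 15:00-19:00 (add 2h to convert from UTC-2).
Nadia in UTC: 06:00-13:00, 15:00-19:00 (subtract 3h to convert from UTC+3).
Wiremu in UTC: 08:00-19:00 (add 2h to convert from UTC-2).
Hamid ∩ Finn: 10:00-12:00, 17:00-19:00.
Hamid ∩ Finn ∩ Quinn: 10:00-12:00, 17:00-19:00.
Hamid ∩ Finn ∩ Quinn ∩ Ravi: 10:00-12:00, 17:00-19:00.
Hamid ∩ Finn ∩ Quinn ∩ Ravi ∩ Nadia: 10:00-12:00, 17:00-19:00.
Hamid ∩ Finn ∩ Quinn ∩ Ravi ∩ Nadia ∩ Wiremu: 10:00-12:00, 17:00-19:00.
Those are the intersection windows.
The longest is 10:00-12:00 at 120 minutes.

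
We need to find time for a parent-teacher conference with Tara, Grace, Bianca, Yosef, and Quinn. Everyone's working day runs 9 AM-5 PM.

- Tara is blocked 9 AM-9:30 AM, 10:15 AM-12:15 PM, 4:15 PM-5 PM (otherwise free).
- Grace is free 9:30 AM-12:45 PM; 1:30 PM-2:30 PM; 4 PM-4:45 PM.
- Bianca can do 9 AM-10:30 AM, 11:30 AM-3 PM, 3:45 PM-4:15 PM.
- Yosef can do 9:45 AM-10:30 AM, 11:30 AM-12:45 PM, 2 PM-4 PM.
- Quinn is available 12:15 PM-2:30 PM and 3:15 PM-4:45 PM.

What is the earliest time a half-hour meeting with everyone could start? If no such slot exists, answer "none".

12:15

Tara free: 09:30-10:15, 12:15-16:15 (invert busy blocks within the working day).
Grace free: 09:30-12:45, 13:30-14:30, 16:00-16:45.
Bianca free: 09:00-10:30, 11:30-15:00, 15:45-16:15.
Yosef free: 09:45-10:30, 11:30-12:45, 14:00-16:00.
Quinn free: 12:15-14:30, 15:15-16:45.
Tara ∩ Grace: 09:30-10:15, 12:15-12:45, 13:30-14:30, 16:00-16:15.
Tara ∩ Grace ∩ Bianca: 09:30-10:15, 12:15-12:45, 13:30-14:30, 16:00-16:15.
Tara ∩ Grace ∩ Bianca ∩ Yosef: 09:45-10:15, 12:15-12:45, 14:00-14:30.
Tara ∩ Grace ∩ Bianca ∩ Yosef ∩ Quinn: 12:15-12:45, 14:00-14:30.
So the common availability across everyone is 12:15-12:45, 14:00-14:30.
The first common window of at least 30 minutes is 12:15-12:45, so the earliest start is 12:15.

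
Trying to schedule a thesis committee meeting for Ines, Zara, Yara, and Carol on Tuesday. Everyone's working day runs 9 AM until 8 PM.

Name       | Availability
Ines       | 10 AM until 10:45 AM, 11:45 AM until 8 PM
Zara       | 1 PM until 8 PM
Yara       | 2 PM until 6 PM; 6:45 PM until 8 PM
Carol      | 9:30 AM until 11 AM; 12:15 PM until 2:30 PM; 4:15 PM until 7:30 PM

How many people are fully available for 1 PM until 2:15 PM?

3

Ines, Zara, and Carol can make the full 13:00-14:15 slot — that's 3.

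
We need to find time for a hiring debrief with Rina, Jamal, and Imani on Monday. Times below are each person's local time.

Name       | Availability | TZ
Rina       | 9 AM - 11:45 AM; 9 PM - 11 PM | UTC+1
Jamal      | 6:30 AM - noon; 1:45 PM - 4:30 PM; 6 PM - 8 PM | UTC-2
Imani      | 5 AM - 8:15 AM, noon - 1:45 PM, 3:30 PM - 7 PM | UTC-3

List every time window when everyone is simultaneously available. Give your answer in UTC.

08:30-10:45, 20:00-22:00

Rina in UTC: 08:00-10:45, 20:00-22:00 (subtract 1h to convert from UTC+1).
Jamal in UTC: 08:30-14:00, 15:45-18:30, 20:00-22:00 (add 2h to convert from UTC-2).
Imani in UTC: 08:00-11:15, 15:00-16:45, 18:30-22:00 (add 3h to convert from UTC-3).
Rina ∩ Jamal: 08:30-10:45, 20:00-22:00.
Rina ∩ Jamal ∩ Imani: 08:30-10:45, 20:00-22:00.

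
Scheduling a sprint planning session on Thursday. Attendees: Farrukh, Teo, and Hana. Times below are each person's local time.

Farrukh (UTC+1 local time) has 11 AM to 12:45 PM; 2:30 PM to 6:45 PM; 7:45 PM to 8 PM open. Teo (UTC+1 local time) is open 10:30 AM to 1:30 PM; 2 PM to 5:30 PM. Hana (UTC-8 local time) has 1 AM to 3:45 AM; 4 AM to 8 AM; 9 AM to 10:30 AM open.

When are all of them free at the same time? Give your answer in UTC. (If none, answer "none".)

10:00-11:45, 13:30-16:00

Farrukh in UTC: 10:00-11:45, 13:30-17:45, 18:45-19:00 (subtract 1h to convert from UTC+1).
Teo in UTC: 09:30-12:30, 13:00-16:30 (subtract 1h to convert from UTC+1).
Hana in UTC: 09:00-11:45, 12:00-16:00, 17:00-18:30 (add 8h to convert from UTC-8).
Farrukh ∩ Teo: 10:00-11:45, 13:30-16:30.
Farrukh ∩ Teo ∩ Hana: 10:00-11:45, 13:30-16:00.
Those are the intersection windows.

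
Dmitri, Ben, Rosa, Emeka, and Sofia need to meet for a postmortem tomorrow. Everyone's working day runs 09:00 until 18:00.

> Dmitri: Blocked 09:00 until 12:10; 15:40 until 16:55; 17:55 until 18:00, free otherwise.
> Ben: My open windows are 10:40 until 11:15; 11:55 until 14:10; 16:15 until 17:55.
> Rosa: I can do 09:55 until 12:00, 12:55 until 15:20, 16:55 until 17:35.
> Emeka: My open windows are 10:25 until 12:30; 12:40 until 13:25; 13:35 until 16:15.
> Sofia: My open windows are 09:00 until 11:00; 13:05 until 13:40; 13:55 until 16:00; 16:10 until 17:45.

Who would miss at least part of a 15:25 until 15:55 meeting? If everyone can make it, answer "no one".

Dmitri free: 12:10-15:40, 16:55-17:55 (invert busy blocks within the working day).
Ben free: 10:40-11:15, 11:55-14:10, 16:15-17:55.
Rosa free: 09:55-12:00, 12:55-15:20, 16:55-17:35.
Emeka free: 10:25-12:30, 12:40-13:25, 13:35-16:15.
Sofia free: 09:00-11:00, 13:05-13:40, 13:55-16:00, 16:10-17:45.
Dmitri: not fully free for 15:25-15:55. Ben: not fully free for 15:25-15:55. Rosa: not fully free for 15:25-15:55. Emeka: free for 15:25-15:55. Sofia: free for 15:25-15:55.

Ben, Dmitri, Rosa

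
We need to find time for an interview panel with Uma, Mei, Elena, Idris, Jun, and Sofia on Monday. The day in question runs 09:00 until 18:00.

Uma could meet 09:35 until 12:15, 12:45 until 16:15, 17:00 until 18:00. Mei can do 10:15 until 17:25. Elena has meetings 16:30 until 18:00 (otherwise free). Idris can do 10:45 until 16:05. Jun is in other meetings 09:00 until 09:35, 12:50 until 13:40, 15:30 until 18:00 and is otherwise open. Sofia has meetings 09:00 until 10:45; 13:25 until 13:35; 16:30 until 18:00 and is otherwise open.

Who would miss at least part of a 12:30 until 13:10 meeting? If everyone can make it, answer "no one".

Jun, Uma

Uma free: 09:35-12:15, 12:45-16:15, 17:00-18:00.
Mei free: 10:15-17:25.
Elena free: 09:00-16:30 (invert busy blocks within the working day).
Idris free: 10:45-16:05.
Jun free: 09:35-12:50, 13:40-15:30 (invert busy blocks within the working day).
Sofia free: 10:45-13:25, 13:35-16:30 (invert busy blocks within the working day).
Uma: not fully free for 12:30-13:10. Mei: free for 12:30-13:10. Elena: free for 12:30-13:10. Idris: free for 12:30-13:10. Jun: not fully free for 12:30-13:10. Sofia: free for 12:30-13:10.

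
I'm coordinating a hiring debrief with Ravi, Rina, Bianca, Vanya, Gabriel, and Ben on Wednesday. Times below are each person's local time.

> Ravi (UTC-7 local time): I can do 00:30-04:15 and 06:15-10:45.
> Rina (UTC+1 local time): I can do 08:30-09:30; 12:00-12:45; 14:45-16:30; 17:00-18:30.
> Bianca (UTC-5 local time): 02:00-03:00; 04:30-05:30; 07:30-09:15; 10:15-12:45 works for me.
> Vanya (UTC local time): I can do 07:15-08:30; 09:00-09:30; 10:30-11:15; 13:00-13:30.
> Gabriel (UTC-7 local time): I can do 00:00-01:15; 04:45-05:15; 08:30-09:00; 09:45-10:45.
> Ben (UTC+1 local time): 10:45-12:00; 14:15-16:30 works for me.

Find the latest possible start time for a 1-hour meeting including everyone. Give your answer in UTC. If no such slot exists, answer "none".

none

Ravi in UTC: 07:30-11:15, 13:15-17:45 (add 7h to convert from UTC-7).
Rina in UTC: 07:30-08:30, 11:00-11:45, 13:45-15:30, 16:00-17:30 (subtract 1h to convert from UTC+1).
Bianca in UTC: 07:00-08:00, 09:30-10:30, 12:30-14:15, 15:15-17:45 (add 5h to convert from UTC-5).
Vanya in UTC: 07:15-08:30, 09:00-09:30, 10:30-11:15, 13:00-13:30.
Gabriel in UTC: 07:00-08:15, 11:45-12:15, 15:30-16:00, 16:45-17:45 (add 7h to convert from UTC-7).
Ben in UTC: 09:45-11:00, 13:15-15:30 (subtract 1h to convert from UTC+1).
Ravi ∩ Rina: 07:30-08:30, 11:00-11:15, 13:45-15:30, 16:00-17:30.
Ravi ∩ Rina ∩ Bianca: 07:30-08:00, 13:45-14:15, 15:15-15:30, 16:00-17:30.
Ravi ∩ Rina ∩ Bianca ∩ Vanya: 07:30-08:00.
Ravi ∩ Rina ∩ Bianca ∩ Vanya ∩ Gabriel: 07:30-08:00.
Ravi ∩ Rina ∩ Bianca ∩ Vanya ∩ Gabriel ∩ Ben: ∅.
There is no time when everyone is free.
No common window is at least 60 minutes long.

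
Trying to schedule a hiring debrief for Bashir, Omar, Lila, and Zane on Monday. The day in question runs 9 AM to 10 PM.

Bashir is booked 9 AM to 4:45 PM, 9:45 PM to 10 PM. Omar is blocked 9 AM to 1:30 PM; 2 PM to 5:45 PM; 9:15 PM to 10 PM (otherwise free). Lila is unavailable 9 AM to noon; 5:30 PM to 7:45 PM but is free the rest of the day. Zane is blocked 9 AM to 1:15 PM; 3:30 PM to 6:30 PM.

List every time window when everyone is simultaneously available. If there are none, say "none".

Bashir free: 16:45-21:45 (invert busy blocks within the working day).
Omar free: 13:30-14:00, 17:45-21:15 (invert busy blocks within the working day).
Lila free: 12:00-17:30, 19:45-22:00 (invert busy blocks within the working day).
Zane free: 13:15-15:30, 18:30-22:00 (invert busy blocks within the working day).
Bashir ∩ Omar: 17:45-21:15.
Bashir ∩ Omar ∩ Lila: 19:45-21:15.
Bashir ∩ Omar ∩ Lila ∩ Zane: 19:45-21:15.

19:45-21:15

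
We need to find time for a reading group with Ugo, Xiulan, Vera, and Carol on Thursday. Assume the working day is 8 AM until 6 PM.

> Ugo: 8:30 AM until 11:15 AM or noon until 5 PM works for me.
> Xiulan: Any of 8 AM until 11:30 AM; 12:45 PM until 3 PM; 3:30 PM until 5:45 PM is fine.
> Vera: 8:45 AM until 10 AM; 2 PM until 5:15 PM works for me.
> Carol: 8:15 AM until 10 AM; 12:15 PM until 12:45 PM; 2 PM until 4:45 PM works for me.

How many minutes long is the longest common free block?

75

Ugo ∩ Xiulan: 08:30-11:15, 12:45-15:00, 15:30-17:00.
Ugo ∩ Xiulan ∩ Vera: 08:45-10:00, 14:00-15:00, 15:30-17:00.
Ugo ∩ Xiulan ∩ Vera ∩ Carol: 08:45-10:00, 14:00-15:00, 15:30-16:45.
The longest is 08:45-10:00 at 75 minutes.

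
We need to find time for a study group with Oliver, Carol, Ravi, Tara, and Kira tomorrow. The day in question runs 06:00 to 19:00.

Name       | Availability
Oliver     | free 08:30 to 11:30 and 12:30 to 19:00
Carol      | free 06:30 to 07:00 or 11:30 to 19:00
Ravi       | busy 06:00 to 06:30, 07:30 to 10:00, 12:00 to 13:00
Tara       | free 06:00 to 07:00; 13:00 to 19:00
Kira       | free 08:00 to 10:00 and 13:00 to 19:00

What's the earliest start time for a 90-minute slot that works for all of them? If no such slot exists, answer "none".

Oliver free: 08:30-11:30, 12:30-19:00.
Carol free: 06:30-07:00, 11:30-19:00.
Ravi free: 06:30-07:30, 10:00-12:00, 13:00-19:00 (invert busy blocks within the working day).
Tara free: 06:00-07:00, 13:00-19:00.
Kira free: 08:00-10:00, 13:00-19:00.
Oliver ∩ Carol: 12:30-19:00.
Oliver ∩ Carol ∩ Ravi: 13:00-19:00.
Oliver ∩ Carol ∩ Ravi ∩ Tara: 13:00-19:00.
Oliver ∩ Carol ∩ Ravi ∩ Tara ∩ Kira: 13:00-19:00.
The first common window of at least 90 minutes is 13:00-19:00, so the earliest start is 13:00.

13:00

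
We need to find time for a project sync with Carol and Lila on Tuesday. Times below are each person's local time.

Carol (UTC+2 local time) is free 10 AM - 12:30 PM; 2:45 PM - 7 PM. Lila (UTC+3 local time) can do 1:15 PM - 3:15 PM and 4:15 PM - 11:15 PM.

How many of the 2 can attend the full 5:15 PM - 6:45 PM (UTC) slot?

Carol in UTC: 08:00-10:30, 12:45-17:00 (subtract 2h to convert from UTC+2).
Lila in UTC: 10:15-12:15, 13:15-20:15 (subtract 3h to convert from UTC+3).
Lila can make the full 17:15-18:45 slot — that's 1.

1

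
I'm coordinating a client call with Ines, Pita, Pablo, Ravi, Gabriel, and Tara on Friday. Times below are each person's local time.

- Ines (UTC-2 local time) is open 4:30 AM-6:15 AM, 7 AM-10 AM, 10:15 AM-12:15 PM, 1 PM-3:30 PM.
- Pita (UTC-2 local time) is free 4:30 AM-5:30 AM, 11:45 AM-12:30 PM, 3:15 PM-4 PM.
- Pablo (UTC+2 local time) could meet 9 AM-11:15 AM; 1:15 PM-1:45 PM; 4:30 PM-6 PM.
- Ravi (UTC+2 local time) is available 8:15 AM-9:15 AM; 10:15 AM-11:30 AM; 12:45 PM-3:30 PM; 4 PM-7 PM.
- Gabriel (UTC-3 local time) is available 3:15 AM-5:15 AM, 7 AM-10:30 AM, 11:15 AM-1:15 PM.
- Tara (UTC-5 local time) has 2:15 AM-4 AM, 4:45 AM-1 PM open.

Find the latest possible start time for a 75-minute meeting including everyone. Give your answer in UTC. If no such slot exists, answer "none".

Ines in UTC: 06:30-08:15, 09:00-12:00, 12:15-14:15, 15:00-17:30 (add 2h to convert from UTC-2).
Pita in UTC: 06:30-07:30, 13:45-14:30, 17:15-18:00 (add 2h to convert from UTC-2).
Pablo in UTC: 07:00-09:15, 11:15-11:45, 14:30-16:00 (subtract 2h to convert from UTC+2).
Ravi in UTC: 06:15-07:15, 08:15-09:30, 10:45-13:30, 14:00-17:00 (subtract 2h to convert from UTC+2).
Gabriel in UTC: 06:15-08:15, 10:00-13:30, 14:15-16:15 (add 3h to convert from UTC-3).
Tara in UTC: 07:15-09:00, 09:45-18:00 (add 5h to convert from UTC-5).
Ines ∩ Pita: 06:30-07:30, 13:45-14:15, 17:15-17:30.
Ines ∩ Pita ∩ Pablo: 07:00-07:30.
Ines ∩ Pita ∩ Pablo ∩ Ravi: 07:00-07:15.
Ines ∩ Pita ∩ Pablo ∩ Ravi ∩ Gabriel: 07:00-07:15.
Ines ∩ Pita ∩ Pablo ∩ Ravi ∩ Gabriel ∩ Tara: ∅.
There is no time when everyone is free.
No common window is at least 75 minutes long.

none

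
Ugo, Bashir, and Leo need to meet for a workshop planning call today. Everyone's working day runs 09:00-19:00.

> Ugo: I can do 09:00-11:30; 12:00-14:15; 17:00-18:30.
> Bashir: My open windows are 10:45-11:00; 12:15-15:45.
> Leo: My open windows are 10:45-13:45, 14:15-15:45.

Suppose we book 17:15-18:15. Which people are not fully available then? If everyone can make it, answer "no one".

Ugo: free for 17:15-18:15. Bashir: not fully free for 17:15-18:15. Leo: not fully free for 17:15-18:15.

Bashir, Leo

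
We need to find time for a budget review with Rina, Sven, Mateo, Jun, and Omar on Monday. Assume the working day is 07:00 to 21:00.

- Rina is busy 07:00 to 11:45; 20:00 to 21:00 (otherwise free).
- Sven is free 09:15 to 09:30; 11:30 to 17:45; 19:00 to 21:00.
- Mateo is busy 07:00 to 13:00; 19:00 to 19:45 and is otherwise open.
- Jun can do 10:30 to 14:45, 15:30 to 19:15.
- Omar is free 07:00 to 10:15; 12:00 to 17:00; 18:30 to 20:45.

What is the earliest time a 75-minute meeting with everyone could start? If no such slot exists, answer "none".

13:00

Rina free: 11:45-20:00 (invert busy blocks within the working day).
Sven free: 09:15-09:30, 11:30-17:45, 19:00-21:00.
Mateo free: 13:00-19:00, 19:45-21:00 (invert busy blocks within the working day).
Jun free: 10:30-14:45, 15:30-19:15.
Omar free: 07:00-10:15, 12:00-17:00, 18:30-20:45.
Rina ∩ Sven: 11:45-17:45, 19:00-20:00.
Rina ∩ Sven ∩ Mateo: 13:00-17:45, 19:45-20:00.
Rina ∩ Sven ∩ Mateo ∩ Jun: 13:00-14:45, 15:30-17:45.
Rina ∩ Sven ∩ Mateo ∩ Jun ∩ Omar: 13:00-14:45, 15:30-17:00.
The first common window of at least 75 minutes is 13:00-14:45, so the earliest start is 13:00.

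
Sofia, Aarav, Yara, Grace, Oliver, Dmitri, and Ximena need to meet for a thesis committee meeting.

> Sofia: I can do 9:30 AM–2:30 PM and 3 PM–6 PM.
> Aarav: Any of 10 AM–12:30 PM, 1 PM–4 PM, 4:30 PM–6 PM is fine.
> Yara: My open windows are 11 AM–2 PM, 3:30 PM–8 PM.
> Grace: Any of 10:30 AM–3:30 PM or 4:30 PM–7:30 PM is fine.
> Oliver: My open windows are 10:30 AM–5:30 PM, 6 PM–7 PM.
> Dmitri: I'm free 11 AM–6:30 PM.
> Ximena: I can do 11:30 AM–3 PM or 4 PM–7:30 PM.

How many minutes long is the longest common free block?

Sofia ∩ Aarav: 10:00-12:30, 13:00-14:30, 15:00-16:00, 16:30-18:00.
Sofia ∩ Aarav ∩ Yara: 11:00-12:30, 13:00-14:00, 15:30-16:00, 16:30-18:00.
Sofia ∩ Aarav ∩ Yara ∩ Grace: 11:00-12:30, 13:00-14:00, 16:30-18:00.
Sofia ∩ Aarav ∩ Yara ∩ Grace ∩ Oliver: 11:00-12:30, 13:00-14:00, 16:30-17:30.
Sofia ∩ Aarav ∩ Yara ∩ Grace ∩ Oliver ∩ Dmitri: 11:00-12:30, 13:00-14:00, 16:30-17:30.
Sofia ∩ Aarav ∩ Yara ∩ Grace ∩ Oliver ∩ Dmitri ∩ Ximena: 11:30-12:30, 13:00-14:00, 16:30-17:30.
The longest is 11:30-12:30 at 60 minutes.

60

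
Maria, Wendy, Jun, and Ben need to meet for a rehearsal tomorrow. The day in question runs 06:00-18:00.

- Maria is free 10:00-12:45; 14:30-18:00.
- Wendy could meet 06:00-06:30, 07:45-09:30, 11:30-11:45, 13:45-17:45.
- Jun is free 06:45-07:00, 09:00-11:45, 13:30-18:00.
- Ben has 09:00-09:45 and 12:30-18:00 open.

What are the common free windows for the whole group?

Maria ∩ Wendy: 11:30-11:45, 14:30-17:45.
Maria ∩ Wendy ∩ Jun: 11:30-11:45, 14:30-17:45.
Maria ∩ Wendy ∩ Jun ∩ Ben: 14:30-17:45.

14:30-17:45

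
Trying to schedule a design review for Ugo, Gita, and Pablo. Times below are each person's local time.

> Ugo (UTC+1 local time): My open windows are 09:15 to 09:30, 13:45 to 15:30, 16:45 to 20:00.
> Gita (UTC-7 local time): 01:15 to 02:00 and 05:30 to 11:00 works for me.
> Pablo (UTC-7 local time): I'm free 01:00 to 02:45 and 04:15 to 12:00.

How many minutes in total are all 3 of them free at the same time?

255

Ugo in UTC: 08:15-08:30, 12:45-14:30, 15:45-19:00 (subtract 1h to convert from UTC+1).
Gita in UTC: 08:15-09:00, 12:30-18:00 (add 7h to convert from UTC-7).
Pablo in UTC: 08:00-09:45, 11:15-19:00 (add 7h to convert from UTC-7).
Ugo ∩ Gita: 08:15-08:30, 12:45-14:30, 15:45-18:00.
Ugo ∩ Gita ∩ Pablo: 08:15-08:30, 12:45-14:30, 15:45-18:00.
Summing the common windows: 15 + 105 + 135 = 255 minutes.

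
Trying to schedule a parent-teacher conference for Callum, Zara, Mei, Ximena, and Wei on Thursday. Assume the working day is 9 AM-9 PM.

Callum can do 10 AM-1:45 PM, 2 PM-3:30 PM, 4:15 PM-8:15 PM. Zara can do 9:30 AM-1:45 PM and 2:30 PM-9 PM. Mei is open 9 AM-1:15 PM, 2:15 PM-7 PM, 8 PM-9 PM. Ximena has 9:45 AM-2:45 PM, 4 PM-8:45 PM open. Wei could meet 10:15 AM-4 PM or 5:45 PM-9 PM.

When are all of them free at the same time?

10:15-13:15, 14:30-14:45, 17:45-19:00, 20:00-20:15

Callum ∩ Zara: 10:00-13:45, 14:30-15:30, 16:15-20:15.
Callum ∩ Zara ∩ Mei: 10:00-13:15, 14:30-15:30, 16:15-19:00, 20:00-20:15.
Callum ∩ Zara ∩ Mei ∩ Ximena: 10:00-13:15, 14:30-14:45, 16:15-19:00, 20:00-20:15.
Callum ∩ Zara ∩ Mei ∩ Ximena ∩ Wei: 10:15-13:15, 14:30-14:45, 17:45-19:00, 20:00-20:15.
So the common availability across everyone is 10:15-13:15, 14:30-14:45, 17:45-19:00, 20:00-20:15.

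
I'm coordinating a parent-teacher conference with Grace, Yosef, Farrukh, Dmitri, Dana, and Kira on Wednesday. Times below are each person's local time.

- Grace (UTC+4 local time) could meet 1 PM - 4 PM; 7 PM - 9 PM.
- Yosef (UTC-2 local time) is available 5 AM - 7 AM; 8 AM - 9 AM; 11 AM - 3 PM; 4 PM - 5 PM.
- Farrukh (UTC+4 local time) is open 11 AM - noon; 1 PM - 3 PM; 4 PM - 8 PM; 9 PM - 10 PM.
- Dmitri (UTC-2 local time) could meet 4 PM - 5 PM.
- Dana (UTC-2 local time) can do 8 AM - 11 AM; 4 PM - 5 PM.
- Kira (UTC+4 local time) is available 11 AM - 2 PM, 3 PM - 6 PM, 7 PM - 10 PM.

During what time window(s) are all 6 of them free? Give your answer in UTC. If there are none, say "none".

none

Grace in UTC: 09:00-12:00, 15:00-17:00 (subtract 4h to convert from UTC+4).
Yosef in UTC: 07:00-09:00, 10:00-11:00, 13:00-17:00, 18:00-19:00 (add 2h to convert from UTC-2).
Farrukh in UTC: 07:00-08:00, 09:00-11:00, 12:00-16:00, 17:00-18:00 (subtract 4h to convert from UTC+4).
Dmitri in UTC: 18:00-19:00 (add 2h to convert from UTC-2).
Dana in UTC: 10:00-13:00, 18:00-19:00 (add 2h to convert from UTC-2).
Kira in UTC: 07:00-10:00, 11:00-14:00, 15:00-18:00 (subtract 4h to convert from UTC+4).
Grace ∩ Yosef: 10:00-11:00, 15:00-17:00.
Grace ∩ Yosef ∩ Farrukh: 10:00-11:00, 15:00-16:00.
Grace ∩ Yosef ∩ Farrukh ∩ Dmitri: ∅.
Grace ∩ Yosef ∩ Farrukh ∩ Dmitri ∩ Dana: ∅.
Grace ∩ Yosef ∩ Farrukh ∩ Dmitri ∩ Dana ∩ Kira: ∅.
There is no time when everyone is free.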